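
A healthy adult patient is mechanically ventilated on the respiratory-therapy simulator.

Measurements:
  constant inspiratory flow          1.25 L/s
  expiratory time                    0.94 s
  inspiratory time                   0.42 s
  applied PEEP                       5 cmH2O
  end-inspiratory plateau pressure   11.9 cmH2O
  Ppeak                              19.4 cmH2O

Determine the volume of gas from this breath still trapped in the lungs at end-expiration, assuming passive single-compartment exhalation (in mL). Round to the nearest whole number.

67

Vt = flow × Ti = 1.25 L/s × 0.42 s × 1000 mL/L = 525.0 mL.
R = (PIP − Pplat)/V̇ = (19.4 − 11.9) / 1.25 = 7.5/1.25 = 6.0 cmH2O·s/L.
C = Vt/(Pplat − PEEP) = 525.0 / (11.9 − 5) = 525.0/6.9 = 76.087 mL/cmH2O.
τ = R × C = 6.0 × 0.07609 L/cmH2O = 0.4565 s.
Fraction remaining = e^(−Te/τ) = e^(−0.94/0.4565) = 0.1276.
Trapped volume = 525.0 × 0.1276 = 66.99 mL.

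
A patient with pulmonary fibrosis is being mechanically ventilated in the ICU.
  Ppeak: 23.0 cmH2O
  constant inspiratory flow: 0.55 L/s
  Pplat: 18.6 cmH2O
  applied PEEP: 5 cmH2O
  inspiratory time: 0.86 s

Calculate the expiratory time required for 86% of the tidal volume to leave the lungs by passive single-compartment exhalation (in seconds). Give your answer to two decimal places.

Vt = flow × Ti = 0.55 L/s × 0.86 s × 1000 mL/L = 473.0 mL.
R = (PIP − Pplat)/V̇ = (23.0 − 18.6) / 0.55 = 4.4/0.55 = 8.0 cmH2O·s/L.
C = Vt/(Pplat − PEEP) = 473.0 / (18.6 − 5) = 473.0/13.6 = 34.779 mL/cmH2O.
τ = R × C = 8.0 × 0.03478 L/cmH2O = 0.2782 s.
t = −τ·ln(1 − 0.86) = −0.2782·ln(0.14) = 0.547 s.

0.55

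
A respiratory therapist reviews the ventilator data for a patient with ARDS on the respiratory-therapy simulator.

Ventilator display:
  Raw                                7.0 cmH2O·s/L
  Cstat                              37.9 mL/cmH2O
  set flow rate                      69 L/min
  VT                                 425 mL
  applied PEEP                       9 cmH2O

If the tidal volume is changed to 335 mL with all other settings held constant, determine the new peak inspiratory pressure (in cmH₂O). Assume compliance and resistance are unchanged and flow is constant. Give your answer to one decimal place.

25.9

Flow: 69 L/min ÷ 60 = 1.15 L/s.
PIP = Vt/C + R·V̇ + PEEP (constant-flow equation of motion).
Only the elastic term changes: ΔPIP = ΔVt / C = (335 − 425) / 37.9 = -2.375 cmH2O.
Original PIP = 425/37.9 + 7.0×1.15 + 9 = 28.264 cmH2O; new PIP = 28.264 + (-2.375) = 25.889 cmH2O.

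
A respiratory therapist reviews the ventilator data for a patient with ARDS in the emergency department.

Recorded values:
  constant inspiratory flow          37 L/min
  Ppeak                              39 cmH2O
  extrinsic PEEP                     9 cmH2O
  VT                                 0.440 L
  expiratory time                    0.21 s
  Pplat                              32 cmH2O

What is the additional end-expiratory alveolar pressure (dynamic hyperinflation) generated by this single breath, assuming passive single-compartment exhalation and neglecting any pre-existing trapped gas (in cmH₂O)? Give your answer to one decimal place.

8.7

Flow: 37 L/min ÷ 60 = 0.6167 L/s.
R = (PIP − Pplat)/V̇ = (39 − 32) / 0.6167 = 7.0/0.6167 = 11.351 cmH2O·s/L.
C = Vt/(Pplat − PEEP) = 440.0 / (32 − 9) = 440.0/23.0 = 19.13 mL/cmH2O.
τ = R × C = 11.351 × 0.01913 L/cmH2O = 0.2171 s.
Fraction remaining = e^(−Te/τ) = e^(−0.21/0.2171) = 0.3801; trapped volume = 440.0 × 0.3801 = 167.24 mL.
Additional alveolar pressure from trapping ≈ V_trapped / C = 167.24 / 19.13 = 8.742 cmH2O.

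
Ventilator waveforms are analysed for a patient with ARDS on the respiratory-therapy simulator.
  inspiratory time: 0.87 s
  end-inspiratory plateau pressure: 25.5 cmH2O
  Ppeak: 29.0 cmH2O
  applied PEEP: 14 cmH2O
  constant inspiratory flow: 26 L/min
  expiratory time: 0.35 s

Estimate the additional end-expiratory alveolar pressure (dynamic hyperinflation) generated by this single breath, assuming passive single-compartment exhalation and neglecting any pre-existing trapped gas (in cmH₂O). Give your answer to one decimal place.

Flow: 26 L/min ÷ 60 = 0.4333 L/s.
Vt = flow × Ti = 0.4333 L/s × 0.87 s × 1000 mL/L = 376.97 mL.
R = (PIP − Pplat)/V̇ = (29.0 − 25.5) / 0.4333 = 3.5/0.4333 = 8.078 cmH2O·s/L.
C = Vt/(Pplat − PEEP) = 376.97 / (25.5 − 14) = 376.97/11.5 = 32.78 mL/cmH2O.
τ = R × C = 8.078 × 0.03278 L/cmH2O = 0.2648 s.
Fraction remaining = e^(−Te/τ) = e^(−0.35/0.2648) = 0.2667; trapped volume = 376.97 × 0.2667 = 100.54 mL.
Additional alveolar pressure from trapping ≈ V_trapped / C = 100.54 / 32.78 = 3.067 cmH2O.

3.1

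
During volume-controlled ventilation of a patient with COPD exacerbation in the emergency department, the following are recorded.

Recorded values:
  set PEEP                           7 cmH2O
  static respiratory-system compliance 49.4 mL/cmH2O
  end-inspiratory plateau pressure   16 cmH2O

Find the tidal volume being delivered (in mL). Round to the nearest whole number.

445

Vt = Cstat × (Pplat − PEEP) = 49.4 × (16 − 7) = 49.4 × 9.0 = 444.6 mL.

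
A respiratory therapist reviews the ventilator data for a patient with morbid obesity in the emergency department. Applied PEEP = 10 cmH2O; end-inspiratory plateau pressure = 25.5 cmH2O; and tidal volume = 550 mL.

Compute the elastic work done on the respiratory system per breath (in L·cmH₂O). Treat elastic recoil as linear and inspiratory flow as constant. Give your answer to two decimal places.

4.26

Elastic work ≈ ½ × (Pplat − PEEP) × Vt = 0.5 × (25.5 − 10) × 0.550 L = 0.5 × 15.5 × 0.550 = 4.263 L·cmH2O.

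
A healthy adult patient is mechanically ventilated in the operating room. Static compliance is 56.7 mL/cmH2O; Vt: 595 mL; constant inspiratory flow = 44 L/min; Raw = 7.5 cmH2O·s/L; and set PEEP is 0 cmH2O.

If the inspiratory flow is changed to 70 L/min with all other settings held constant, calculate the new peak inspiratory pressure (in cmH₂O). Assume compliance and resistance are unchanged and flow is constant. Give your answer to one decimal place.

19.2

Flow: 44 L/min ÷ 60 = 0.7333 L/s.
New flow: 70 L/min ÷ 60 = 1.1667 L/s.
PIP = Vt/C + R·V̇ + PEEP (constant-flow equation of motion).
Only the resistive term changes: ΔPIP = R × ΔV̇ = 7.5 × (1.1667 − 0.7333) = 7.5 × 0.4334 = 3.251 cmH2O.
Original PIP = 595/56.7 + 7.5×0.7333 + 0 = 15.994 cmH2O; new PIP = 15.994 + (3.251) = 19.245 cmH2O.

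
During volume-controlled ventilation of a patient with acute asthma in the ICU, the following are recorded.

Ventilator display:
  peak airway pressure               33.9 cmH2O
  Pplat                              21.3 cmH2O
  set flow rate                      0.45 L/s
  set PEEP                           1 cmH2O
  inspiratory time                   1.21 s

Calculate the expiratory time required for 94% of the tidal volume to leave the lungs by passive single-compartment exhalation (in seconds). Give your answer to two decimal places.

Vt = flow × Ti = 0.45 L/s × 1.21 s × 1000 mL/L = 544.5 mL.
R = (PIP − Pplat)/V̇ = (33.9 − 21.3) / 0.45 = 12.6/0.45 = 28.0 cmH2O·s/L.
C = Vt/(Pplat − PEEP) = 544.5 / (21.3 − 1) = 544.5/20.3 = 26.823 mL/cmH2O.
τ = R × C = 28.0 × 0.02682 L/cmH2O = 0.751 s.
t = −τ·ln(1 − 0.94) = −0.751·ln(0.06) = 2.113 s.

2.11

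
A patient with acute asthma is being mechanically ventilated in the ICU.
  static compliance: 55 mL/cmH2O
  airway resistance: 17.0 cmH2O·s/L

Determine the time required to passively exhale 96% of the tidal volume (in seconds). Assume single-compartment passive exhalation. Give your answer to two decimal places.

3.01

τ = R × C = 17.0 × 55 mL/cmH2O = 17.0 × 0.055 L/cmH2O = 0.935 s.
Exhaled fraction f = 1 − e^(−t/τ) → t = −τ·ln(1 − f) = −0.935·ln(0.04) = 3.01 s.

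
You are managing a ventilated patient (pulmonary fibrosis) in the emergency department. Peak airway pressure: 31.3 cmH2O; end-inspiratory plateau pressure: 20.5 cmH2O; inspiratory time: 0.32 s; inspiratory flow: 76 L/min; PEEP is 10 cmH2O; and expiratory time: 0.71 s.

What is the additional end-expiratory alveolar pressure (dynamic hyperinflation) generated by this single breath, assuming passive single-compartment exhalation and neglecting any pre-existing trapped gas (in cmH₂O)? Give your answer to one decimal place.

1.2

Flow: 76 L/min ÷ 60 = 1.2667 L/s.
Vt = flow × Ti = 1.2667 L/s × 0.32 s × 1000 mL/L = 405.34 mL.
R = (PIP − Pplat)/V̇ = (31.3 − 20.5) / 1.2667 = 10.8/1.2667 = 8.526 cmH2O·s/L.
C = Vt/(Pplat − PEEP) = 405.34 / (20.5 − 10) = 405.34/10.5 = 38.604 mL/cmH2O.
τ = R × C = 8.526 × 0.0386 L/cmH2O = 0.3291 s.
Fraction remaining = e^(−Te/τ) = e^(−0.71/0.3291) = 0.1156; trapped volume = 405.34 × 0.1156 = 46.857 mL.
Additional alveolar pressure from trapping ≈ V_trapped / C = 46.857 / 38.604 = 1.214 cmH2O.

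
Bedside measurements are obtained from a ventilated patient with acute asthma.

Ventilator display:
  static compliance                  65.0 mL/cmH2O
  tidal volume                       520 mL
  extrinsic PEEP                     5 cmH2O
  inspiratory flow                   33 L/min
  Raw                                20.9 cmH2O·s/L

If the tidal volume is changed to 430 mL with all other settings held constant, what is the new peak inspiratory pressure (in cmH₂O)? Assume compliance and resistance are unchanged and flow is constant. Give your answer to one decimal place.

23.1

Flow: 33 L/min ÷ 60 = 0.55 L/s.
PIP = Vt/C + R·V̇ + PEEP (constant-flow equation of motion).
Only the elastic term changes: ΔPIP = ΔVt / C = (430 − 520) / 65.0 = -1.385 cmH2O.
Original PIP = 520/65.0 + 20.9×0.55 + 5 = 24.495 cmH2O; new PIP = 24.495 + (-1.385) = 23.11 cmH2O.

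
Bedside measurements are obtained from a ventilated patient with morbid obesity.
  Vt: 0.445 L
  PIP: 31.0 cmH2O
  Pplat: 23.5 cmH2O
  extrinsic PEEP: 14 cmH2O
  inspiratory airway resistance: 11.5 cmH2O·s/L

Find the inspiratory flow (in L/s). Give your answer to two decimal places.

flow = (PIP − Pplat) / Raw = 7.5 / 11.5 = 0.6522 L/s.

0.65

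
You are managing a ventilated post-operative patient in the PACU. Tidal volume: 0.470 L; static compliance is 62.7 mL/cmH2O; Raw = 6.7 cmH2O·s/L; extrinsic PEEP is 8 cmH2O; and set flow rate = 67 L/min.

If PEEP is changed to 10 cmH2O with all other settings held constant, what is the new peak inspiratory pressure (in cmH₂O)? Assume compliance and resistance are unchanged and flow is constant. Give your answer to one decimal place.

Flow: 67 L/min ÷ 60 = 1.1167 L/s.
PIP = Vt/C + R·V̇ + PEEP (constant-flow equation of motion).
Only the baseline term changes: ΔPIP = ΔPEEP = 10 − 8 = 2.0 cmH2O.
Original PIP = 470/62.7 + 6.7×1.1167 + 8 = 22.978 cmH2O; new PIP = 22.978 + (2.0) = 24.978 cmH2O.

25.0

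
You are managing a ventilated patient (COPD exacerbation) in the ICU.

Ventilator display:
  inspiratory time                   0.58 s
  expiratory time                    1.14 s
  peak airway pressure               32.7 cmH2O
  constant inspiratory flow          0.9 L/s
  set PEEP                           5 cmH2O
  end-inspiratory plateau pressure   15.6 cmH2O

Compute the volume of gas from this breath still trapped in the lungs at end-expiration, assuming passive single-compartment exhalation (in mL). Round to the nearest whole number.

154

Vt = flow × Ti = 0.9 L/s × 0.58 s × 1000 mL/L = 522.0 mL.
R = (PIP − Pplat)/V̇ = (32.7 − 15.6) / 0.9 = 17.1/0.9 = 19.0 cmH2O·s/L.
C = Vt/(Pplat − PEEP) = 522.0 / (15.6 − 5) = 522.0/10.6 = 49.245 mL/cmH2O.
τ = R × C = 19.0 × 0.04925 L/cmH2O = 0.9358 s.
Fraction remaining = e^(−Te/τ) = e^(−1.14/0.9358) = 0.2958.
Trapped volume = 522.0 × 0.2958 = 154.41 mL.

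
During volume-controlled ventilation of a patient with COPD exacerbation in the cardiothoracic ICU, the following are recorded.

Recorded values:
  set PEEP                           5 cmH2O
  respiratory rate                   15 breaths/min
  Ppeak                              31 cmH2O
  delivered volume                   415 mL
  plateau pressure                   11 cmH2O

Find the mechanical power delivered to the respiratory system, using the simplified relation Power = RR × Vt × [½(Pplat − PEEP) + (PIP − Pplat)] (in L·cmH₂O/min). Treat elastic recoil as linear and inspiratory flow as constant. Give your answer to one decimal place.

Per-breath work = Vt × [½(Pplat−PEEP) + (PIP−Pplat)] = 0.415 × [0.5×6.0 + 20.0] = 0.415 × 23.0 = 9.545 L·cmH2O.
Power = 15 × 9.545 = 143.18 L·cmH2O/min.

143.2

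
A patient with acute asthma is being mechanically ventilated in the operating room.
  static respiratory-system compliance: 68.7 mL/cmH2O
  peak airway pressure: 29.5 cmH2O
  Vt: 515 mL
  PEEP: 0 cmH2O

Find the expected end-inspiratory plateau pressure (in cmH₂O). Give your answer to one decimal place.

Pplat = PEEP + Vt / Cstat = 0 + 515 / 68.7 = 0 + 7.496 = 7.496 cmH2O.

7.5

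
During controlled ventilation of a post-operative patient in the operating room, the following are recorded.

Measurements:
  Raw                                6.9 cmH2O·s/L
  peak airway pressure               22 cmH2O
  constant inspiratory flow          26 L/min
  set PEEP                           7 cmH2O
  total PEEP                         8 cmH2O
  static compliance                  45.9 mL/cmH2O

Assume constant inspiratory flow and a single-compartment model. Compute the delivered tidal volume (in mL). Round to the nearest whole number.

505

Flow: 26 L/min ÷ 60 = 0.4333 L/s.
Total PEEP = 8 cmH2O (set 7 + intrinsic 1); this is the baseline alveolar pressure.
Equation of motion (constant flow): PIP = Vt/C + R·V̇ + PEEP.
Vt/C = PIP − R·V̇ − PEEP = 22 − 2.99 − 8 = 11.01 cmH2O.
Vt = C × 11.01 = 45.9 × 11.01 = 505.36 mL.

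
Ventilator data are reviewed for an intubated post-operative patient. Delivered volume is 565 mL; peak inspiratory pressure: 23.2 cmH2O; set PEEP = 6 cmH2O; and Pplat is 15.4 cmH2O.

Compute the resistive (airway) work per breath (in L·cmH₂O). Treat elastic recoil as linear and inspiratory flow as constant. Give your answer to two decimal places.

4.41

With constant inspiratory flow the resistive pressure is constant at PIP − Pplat = 23.2 − 15.4 = 7.8 cmH2O, so resistive work = 7.8 × 0.565 = 4.407 L·cmH2O.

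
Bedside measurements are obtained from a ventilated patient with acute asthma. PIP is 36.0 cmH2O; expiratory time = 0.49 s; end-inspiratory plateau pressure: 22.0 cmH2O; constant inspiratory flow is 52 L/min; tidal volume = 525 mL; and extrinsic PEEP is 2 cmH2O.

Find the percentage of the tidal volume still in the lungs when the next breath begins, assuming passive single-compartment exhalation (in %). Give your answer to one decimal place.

31.5

Flow: 52 L/min ÷ 60 = 0.8667 L/s.
R = (PIP − Pplat)/V̇ = (36.0 − 22.0) / 0.8667 = 14.0/0.8667 = 16.153 cmH2O·s/L.
C = Vt/(Pplat − PEEP) = 525.0 / (22.0 − 2) = 525.0/20.0 = 26.25 mL/cmH2O.
τ = R × C = 16.153 × 0.02625 L/cmH2O = 0.424 s.
Fraction remaining at end-expiration = e^(−Te/τ) = e^(−0.49/0.424) = 0.3148 → 31.48%.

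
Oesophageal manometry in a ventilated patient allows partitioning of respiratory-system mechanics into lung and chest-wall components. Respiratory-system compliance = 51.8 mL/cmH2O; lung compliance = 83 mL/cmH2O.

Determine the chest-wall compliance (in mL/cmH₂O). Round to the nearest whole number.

138

1/Ccw = 1/Crs − 1/CL.
1/Ccw = 1/51.8 − 1/83 = 0.007257.
Ccw = 137.8 mL/cmH2O.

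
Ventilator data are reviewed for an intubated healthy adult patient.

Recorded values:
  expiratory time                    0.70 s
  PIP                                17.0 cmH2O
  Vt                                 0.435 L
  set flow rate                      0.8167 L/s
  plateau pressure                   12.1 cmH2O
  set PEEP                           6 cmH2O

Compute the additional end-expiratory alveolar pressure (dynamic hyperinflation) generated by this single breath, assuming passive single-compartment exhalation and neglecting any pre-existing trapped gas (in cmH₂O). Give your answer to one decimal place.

R = (PIP − Pplat)/V̇ = (17.0 − 12.1) / 0.8167 = 4.9/0.8167 = 6.0 cmH2O·s/L.
C = Vt/(Pplat − PEEP) = 435.0 / (12.1 − 6) = 435.0/6.1 = 71.311 mL/cmH2O.
τ = R × C = 6.0 × 0.07131 L/cmH2O = 0.4279 s.
Fraction remaining = e^(−Te/τ) = e^(−0.70/0.4279) = 0.1948; trapped volume = 435.0 × 0.1948 = 84.738 mL.
Additional alveolar pressure from trapping ≈ V_trapped / C = 84.738 / 71.311 = 1.188 cmH2O.

1.2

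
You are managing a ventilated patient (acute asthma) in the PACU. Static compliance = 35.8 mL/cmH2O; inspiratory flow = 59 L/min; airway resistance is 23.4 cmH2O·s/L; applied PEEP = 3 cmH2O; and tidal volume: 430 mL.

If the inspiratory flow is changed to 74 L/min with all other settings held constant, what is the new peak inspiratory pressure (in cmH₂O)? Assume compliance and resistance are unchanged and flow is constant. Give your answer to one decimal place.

43.9

Flow: 59 L/min ÷ 60 = 0.9833 L/s.
New flow: 74 L/min ÷ 60 = 1.2333 L/s.
PIP = Vt/C + R·V̇ + PEEP (constant-flow equation of motion).
Only the resistive term changes: ΔPIP = R × ΔV̇ = 23.4 × (1.2333 − 0.9833) = 23.4 × 0.25 = 5.85 cmH2O.
Original PIP = 430/35.8 + 23.4×0.9833 + 3 = 38.02 cmH2O; new PIP = 38.02 + (5.85) = 43.87 cmH2O.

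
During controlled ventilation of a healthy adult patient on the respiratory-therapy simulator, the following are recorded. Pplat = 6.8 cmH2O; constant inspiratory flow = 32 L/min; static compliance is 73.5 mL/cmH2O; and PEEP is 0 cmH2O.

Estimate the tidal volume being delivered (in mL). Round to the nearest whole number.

Vt = Cstat × (Pplat − PEEP) = 73.5 × (6.8 − 0) = 73.5 × 6.8 = 499.8 mL.

500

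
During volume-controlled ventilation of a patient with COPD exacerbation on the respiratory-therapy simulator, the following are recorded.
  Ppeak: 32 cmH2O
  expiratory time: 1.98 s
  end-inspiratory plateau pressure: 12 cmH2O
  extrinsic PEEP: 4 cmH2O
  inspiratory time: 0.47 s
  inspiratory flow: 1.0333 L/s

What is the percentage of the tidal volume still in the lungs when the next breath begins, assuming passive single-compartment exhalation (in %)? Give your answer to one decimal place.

18.5

Vt = flow × Ti = 1.0333 L/s × 0.47 s × 1000 mL/L = 485.65 mL.
R = (PIP − Pplat)/V̇ = (32 − 12) / 1.0333 = 20.0/1.0333 = 19.355 cmH2O·s/L.
C = Vt/(Pplat − PEEP) = 485.65 / (12 − 4) = 485.65/8.0 = 60.706 mL/cmH2O.
τ = R × C = 19.355 × 0.06071 L/cmH2O = 1.175 s.
Fraction remaining at end-expiration = e^(−Te/τ) = e^(−1.98/1.175) = 0.1854 → 18.54%.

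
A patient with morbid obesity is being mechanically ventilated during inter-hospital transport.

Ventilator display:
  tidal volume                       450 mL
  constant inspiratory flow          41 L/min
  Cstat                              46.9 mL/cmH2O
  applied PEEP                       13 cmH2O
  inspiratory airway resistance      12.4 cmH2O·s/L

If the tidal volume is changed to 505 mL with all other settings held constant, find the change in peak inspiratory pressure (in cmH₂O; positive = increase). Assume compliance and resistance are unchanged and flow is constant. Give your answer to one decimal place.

PIP = Vt/C + R·V̇ + PEEP (constant-flow equation of motion).
Only the elastic term changes: ΔPIP = ΔVt / C = (505 − 450) / 46.9 = 1.173 cmH2O.

1.2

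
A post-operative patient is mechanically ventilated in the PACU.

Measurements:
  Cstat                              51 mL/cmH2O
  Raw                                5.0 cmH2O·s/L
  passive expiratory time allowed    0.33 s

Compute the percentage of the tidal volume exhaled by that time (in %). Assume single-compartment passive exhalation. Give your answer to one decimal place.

τ = R × C = 5.0 × 51 mL/cmH2O = 5.0 × 0.051 L/cmH2O = 0.255 s.
Passive exhalation: V(t)/V₀ = e^(−t/τ) = e^(−0.33/0.255) = 0.2741.
Fraction exhaled = 1 − 0.2741 = 0.7259 → 72.59%.

72.6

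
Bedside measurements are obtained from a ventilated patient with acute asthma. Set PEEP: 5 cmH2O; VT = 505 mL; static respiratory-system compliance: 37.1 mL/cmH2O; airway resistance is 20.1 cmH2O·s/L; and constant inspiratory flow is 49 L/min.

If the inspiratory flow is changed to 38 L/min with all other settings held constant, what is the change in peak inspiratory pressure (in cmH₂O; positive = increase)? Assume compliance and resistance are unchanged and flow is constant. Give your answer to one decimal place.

Flow: 49 L/min ÷ 60 = 0.8167 L/s.
New flow: 38 L/min ÷ 60 = 0.6333 L/s.
PIP = Vt/C + R·V̇ + PEEP (constant-flow equation of motion).
Only the resistive term changes: ΔPIP = R × ΔV̇ = 20.1 × (0.6333 − 0.8167) = 20.1 × -0.1834 = -3.686 cmH2O.

-3.7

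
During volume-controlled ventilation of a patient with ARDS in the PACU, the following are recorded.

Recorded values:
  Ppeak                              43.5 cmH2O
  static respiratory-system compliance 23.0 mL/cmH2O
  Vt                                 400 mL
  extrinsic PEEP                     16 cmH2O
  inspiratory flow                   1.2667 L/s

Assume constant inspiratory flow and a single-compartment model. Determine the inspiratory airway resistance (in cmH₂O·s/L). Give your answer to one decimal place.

8.0

Equation of motion (constant flow): PIP = Vt/C + R·V̇ + PEEP.
R·V̇ = PIP − Vt/C − PEEP = 43.5 − 400/23.0 − 16 = 43.5 − 17.391 − 16 = 10.109 cmH2O.
R = 10.109 / 1.2667 = 7.981 cmH2O·s/L.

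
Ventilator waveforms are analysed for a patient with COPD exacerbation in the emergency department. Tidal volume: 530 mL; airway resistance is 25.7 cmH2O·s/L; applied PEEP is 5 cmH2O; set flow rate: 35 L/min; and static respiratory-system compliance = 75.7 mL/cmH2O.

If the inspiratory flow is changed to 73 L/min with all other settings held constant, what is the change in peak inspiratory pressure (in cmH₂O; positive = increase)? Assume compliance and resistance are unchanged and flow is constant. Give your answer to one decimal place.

Flow: 35 L/min ÷ 60 = 0.5833 L/s.
New flow: 73 L/min ÷ 60 = 1.2167 L/s.
PIP = Vt/C + R·V̇ + PEEP (constant-flow equation of motion).
Only the resistive term changes: ΔPIP = R × ΔV̇ = 25.7 × (1.2167 − 0.5833) = 25.7 × 0.6334 = 16.278 cmH2O.

16.3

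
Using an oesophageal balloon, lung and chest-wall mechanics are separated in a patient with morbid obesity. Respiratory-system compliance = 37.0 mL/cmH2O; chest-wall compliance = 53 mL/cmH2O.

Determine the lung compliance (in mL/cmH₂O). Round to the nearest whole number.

123

1/CL = 1/Crs − 1/Ccw.
1/CL = 1/37.0 − 1/53 = 0.008159.
CL = 122.56 mL/cmH2O.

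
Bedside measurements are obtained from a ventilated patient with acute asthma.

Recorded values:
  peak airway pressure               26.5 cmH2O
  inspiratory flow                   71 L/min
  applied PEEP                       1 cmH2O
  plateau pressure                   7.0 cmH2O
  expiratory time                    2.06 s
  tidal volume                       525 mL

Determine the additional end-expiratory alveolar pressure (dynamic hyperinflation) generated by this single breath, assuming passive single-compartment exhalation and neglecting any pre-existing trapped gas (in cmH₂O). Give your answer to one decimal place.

1.4

Flow: 71 L/min ÷ 60 = 1.1833 L/s.
R = (PIP − Pplat)/V̇ = (26.5 − 7.0) / 1.1833 = 19.5/1.1833 = 16.479 cmH2O·s/L.
C = Vt/(Pplat − PEEP) = 525.0 / (7.0 − 1) = 525.0/6.0 = 87.5 mL/cmH2O.
τ = R × C = 16.479 × 0.0875 L/cmH2O = 1.442 s.
Fraction remaining = e^(−Te/τ) = e^(−2.06/1.442) = 0.2397; trapped volume = 525.0 × 0.2397 = 125.84 mL.
Additional alveolar pressure from trapping ≈ V_trapped / C = 125.84 / 87.5 = 1.438 cmH2O.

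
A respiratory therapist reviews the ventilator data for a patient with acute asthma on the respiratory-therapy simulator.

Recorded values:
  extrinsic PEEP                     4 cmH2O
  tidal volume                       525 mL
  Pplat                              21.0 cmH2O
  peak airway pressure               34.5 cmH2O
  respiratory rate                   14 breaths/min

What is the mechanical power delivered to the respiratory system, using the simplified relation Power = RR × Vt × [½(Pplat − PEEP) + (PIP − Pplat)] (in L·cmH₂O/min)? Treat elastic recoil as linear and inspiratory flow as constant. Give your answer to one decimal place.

161.7

Per-breath work = Vt × [½(Pplat−PEEP) + (PIP−Pplat)] = 0.525 × [0.5×17.0 + 13.5] = 0.525 × 22.0 = 11.55 L·cmH2O.
Power = 14 × 11.55 = 161.7 L·cmH2O/min.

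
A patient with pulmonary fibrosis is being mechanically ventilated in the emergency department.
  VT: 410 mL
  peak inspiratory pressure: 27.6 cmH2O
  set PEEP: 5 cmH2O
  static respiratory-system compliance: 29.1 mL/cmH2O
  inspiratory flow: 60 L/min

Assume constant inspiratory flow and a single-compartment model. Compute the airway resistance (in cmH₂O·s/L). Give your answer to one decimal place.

8.5

Flow: 60 L/min ÷ 60 = 1 L/s.
Equation of motion (constant flow): PIP = Vt/C + R·V̇ + PEEP.
R·V̇ = PIP − Vt/C − PEEP = 27.6 − 410/29.1 − 5 = 27.6 − 14.089 − 5 = 8.511 cmH2O.
R = 8.511 / 1 = 8.511 cmH2O·s/L.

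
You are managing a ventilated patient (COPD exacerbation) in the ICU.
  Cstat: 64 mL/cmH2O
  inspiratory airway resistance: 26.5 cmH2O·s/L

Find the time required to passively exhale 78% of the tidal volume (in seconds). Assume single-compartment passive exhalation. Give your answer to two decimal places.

τ = R × C = 26.5 × 64 mL/cmH2O = 26.5 × 0.064 L/cmH2O = 1.696 s.
Exhaled fraction f = 1 − e^(−t/τ) → t = −τ·ln(1 − f) = −1.696·ln(0.22) = 2.568 s.

2.57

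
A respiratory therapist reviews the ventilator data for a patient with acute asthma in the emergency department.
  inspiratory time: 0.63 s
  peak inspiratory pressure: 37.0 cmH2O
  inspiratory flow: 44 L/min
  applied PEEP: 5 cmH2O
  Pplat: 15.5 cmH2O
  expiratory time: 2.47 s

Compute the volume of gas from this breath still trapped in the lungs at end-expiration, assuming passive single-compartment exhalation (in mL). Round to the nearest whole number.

68

Flow: 44 L/min ÷ 60 = 0.7333 L/s.
Vt = flow × Ti = 0.7333 L/s × 0.63 s × 1000 mL/L = 461.98 mL.
R = (PIP − Pplat)/V̇ = (37.0 − 15.5) / 0.7333 = 21.5/0.7333 = 29.32 cmH2O·s/L.
C = Vt/(Pplat − PEEP) = 461.98 / (15.5 − 5) = 461.98/10.5 = 43.998 mL/cmH2O.
τ = R × C = 29.32 × 0.044 L/cmH2O = 1.29 s.
Fraction remaining = e^(−Te/τ) = e^(−2.47/1.29) = 0.1474.
Trapped volume = 461.98 × 0.1474 = 68.096 mL.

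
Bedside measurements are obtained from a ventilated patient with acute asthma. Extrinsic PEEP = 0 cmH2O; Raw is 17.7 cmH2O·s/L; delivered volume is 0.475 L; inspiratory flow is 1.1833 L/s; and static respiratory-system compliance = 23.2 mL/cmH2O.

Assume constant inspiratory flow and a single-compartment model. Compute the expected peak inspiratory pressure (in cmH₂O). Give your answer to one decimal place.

41.4

Equation of motion (constant flow): PIP = Vt/C + R·V̇ + PEEP.
PIP = 475/23.2 + 17.7×1.1833 + 0 = 20.474 + 20.944 + 0 = 41.418 cmH2O.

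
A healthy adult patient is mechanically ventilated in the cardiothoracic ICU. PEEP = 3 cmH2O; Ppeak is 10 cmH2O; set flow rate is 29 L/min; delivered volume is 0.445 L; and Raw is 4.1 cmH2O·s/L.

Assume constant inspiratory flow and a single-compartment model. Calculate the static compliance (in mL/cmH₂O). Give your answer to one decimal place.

Flow: 29 L/min ÷ 60 = 0.4833 L/s.
Equation of motion (constant flow): PIP = Vt/C + R·V̇ + PEEP.
Vt/C = PIP − R·V̇ − PEEP = 10 − 4.1×0.4833 − 3 = 10 − 1.982 − 3 = 5.018 cmH2O.
C = Vt / 5.018 = 445 / 5.018 = 88.681 mL/cmH2O.

88.7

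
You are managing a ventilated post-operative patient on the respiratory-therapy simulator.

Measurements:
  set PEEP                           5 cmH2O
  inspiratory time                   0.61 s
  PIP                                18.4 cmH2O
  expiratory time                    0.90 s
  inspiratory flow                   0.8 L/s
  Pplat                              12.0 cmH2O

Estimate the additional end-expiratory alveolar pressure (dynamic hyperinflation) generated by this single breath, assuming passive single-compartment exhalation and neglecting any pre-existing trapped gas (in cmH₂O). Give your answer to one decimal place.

1.4

Vt = flow × Ti = 0.8 L/s × 0.61 s × 1000 mL/L = 488.0 mL.
R = (PIP − Pplat)/V̇ = (18.4 − 12.0) / 0.8 = 6.4/0.8 = 8.0 cmH2O·s/L.
C = Vt/(Pplat − PEEP) = 488.0 / (12.0 − 5) = 488.0/7.0 = 69.714 mL/cmH2O.
τ = R × C = 8.0 × 0.06971 L/cmH2O = 0.5577 s.
Fraction remaining = e^(−Te/τ) = e^(−0.90/0.5577) = 0.1991; trapped volume = 488.0 × 0.1991 = 97.161 mL.
Additional alveolar pressure from trapping ≈ V_trapped / C = 97.161 / 69.714 = 1.394 cmH2O.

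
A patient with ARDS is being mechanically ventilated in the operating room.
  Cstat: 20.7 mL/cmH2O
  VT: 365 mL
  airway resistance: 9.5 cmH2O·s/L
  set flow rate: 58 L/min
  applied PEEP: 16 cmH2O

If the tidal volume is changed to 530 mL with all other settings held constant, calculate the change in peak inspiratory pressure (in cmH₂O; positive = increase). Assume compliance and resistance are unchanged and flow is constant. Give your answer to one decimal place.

8.0

PIP = Vt/C + R·V̇ + PEEP (constant-flow equation of motion).
Only the elastic term changes: ΔPIP = ΔVt / C = (530 − 365) / 20.7 = 7.971 cmH2O.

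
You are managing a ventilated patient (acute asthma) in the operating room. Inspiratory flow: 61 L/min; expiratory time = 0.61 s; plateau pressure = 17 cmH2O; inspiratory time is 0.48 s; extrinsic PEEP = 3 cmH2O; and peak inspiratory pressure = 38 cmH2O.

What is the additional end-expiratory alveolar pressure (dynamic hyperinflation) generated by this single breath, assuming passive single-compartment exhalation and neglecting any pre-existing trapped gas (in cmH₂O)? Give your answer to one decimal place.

Flow: 61 L/min ÷ 60 = 1.0167 L/s.
Vt = flow × Ti = 1.0167 L/s × 0.48 s × 1000 mL/L = 488.02 mL.
R = (PIP − Pplat)/V̇ = (38 − 17) / 1.0167 = 21.0/1.0167 = 20.655 cmH2O·s/L.
C = Vt/(Pplat − PEEP) = 488.02 / (17 − 3) = 488.02/14.0 = 34.859 mL/cmH2O.
τ = R × C = 20.655 × 0.03486 L/cmH2O = 0.72 s.
Fraction remaining = e^(−Te/τ) = e^(−0.61/0.72) = 0.4286; trapped volume = 488.02 × 0.4286 = 209.17 mL.
Additional alveolar pressure from trapping ≈ V_trapped / C = 209.17 / 34.859 = 6.0 cmH2O.

6.0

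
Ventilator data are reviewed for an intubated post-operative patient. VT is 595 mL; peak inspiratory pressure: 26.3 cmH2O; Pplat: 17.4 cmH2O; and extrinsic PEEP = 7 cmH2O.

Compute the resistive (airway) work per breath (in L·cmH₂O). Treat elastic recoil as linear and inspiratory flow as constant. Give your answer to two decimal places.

5.30

With constant inspiratory flow the resistive pressure is constant at PIP − Pplat = 26.3 − 17.4 = 8.9 cmH2O, so resistive work = 8.9 × 0.595 = 5.296 L·cmH2O.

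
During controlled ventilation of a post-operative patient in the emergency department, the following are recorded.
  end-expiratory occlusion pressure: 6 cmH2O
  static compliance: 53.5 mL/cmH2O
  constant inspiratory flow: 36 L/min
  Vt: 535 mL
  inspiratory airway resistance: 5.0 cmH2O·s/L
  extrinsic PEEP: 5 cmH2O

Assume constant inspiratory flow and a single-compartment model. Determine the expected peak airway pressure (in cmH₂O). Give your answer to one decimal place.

19.0

Flow: 36 L/min ÷ 60 = 0.6 L/s.
Total PEEP = 6 cmH2O (set 5 + intrinsic 1); this is the baseline alveolar pressure.
Equation of motion (constant flow): PIP = Vt/C + R·V̇ + PEEP.
PIP = 535/53.5 + 5.0×0.6 + 6 = 10.0 + 3.0 + 6 = 19.0 cmH2O.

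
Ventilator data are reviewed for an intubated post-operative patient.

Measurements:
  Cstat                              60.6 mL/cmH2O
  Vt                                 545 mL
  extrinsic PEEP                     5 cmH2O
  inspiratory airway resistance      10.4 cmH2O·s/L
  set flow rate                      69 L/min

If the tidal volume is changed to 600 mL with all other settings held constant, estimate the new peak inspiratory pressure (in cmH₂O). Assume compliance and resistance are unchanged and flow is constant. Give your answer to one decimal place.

26.9

Flow: 69 L/min ÷ 60 = 1.15 L/s.
PIP = Vt/C + R·V̇ + PEEP (constant-flow equation of motion).
Only the elastic term changes: ΔPIP = ΔVt / C = (600 − 545) / 60.6 = 0.9076 cmH2O.
Original PIP = 545/60.6 + 10.4×1.15 + 5 = 25.953 cmH2O; new PIP = 25.953 + (0.9076) = 26.861 cmH2O.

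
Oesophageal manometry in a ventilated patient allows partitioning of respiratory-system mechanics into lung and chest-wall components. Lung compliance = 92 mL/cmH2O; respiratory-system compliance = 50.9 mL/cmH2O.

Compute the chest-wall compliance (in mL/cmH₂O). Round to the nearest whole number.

114

1/Ccw = 1/Crs − 1/CL.
1/Ccw = 1/50.9 − 1/92 = 0.008777.
Ccw = 113.93 mL/cmH2O.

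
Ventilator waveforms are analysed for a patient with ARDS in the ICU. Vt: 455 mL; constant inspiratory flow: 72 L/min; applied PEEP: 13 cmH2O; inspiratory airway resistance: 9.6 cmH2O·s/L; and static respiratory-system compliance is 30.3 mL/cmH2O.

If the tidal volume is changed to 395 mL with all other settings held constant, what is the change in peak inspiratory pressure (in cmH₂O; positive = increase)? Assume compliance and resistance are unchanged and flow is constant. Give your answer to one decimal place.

-2.0

PIP = Vt/C + R·V̇ + PEEP (constant-flow equation of motion).
Only the elastic term changes: ΔPIP = ΔVt / C = (395 − 455) / 30.3 = -1.98 cmH2O.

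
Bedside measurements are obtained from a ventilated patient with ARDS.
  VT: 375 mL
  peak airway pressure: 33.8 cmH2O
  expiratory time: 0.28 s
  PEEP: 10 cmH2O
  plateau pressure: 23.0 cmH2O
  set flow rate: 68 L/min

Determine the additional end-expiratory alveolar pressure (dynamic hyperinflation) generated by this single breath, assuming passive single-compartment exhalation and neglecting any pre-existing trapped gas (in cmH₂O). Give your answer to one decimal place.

Flow: 68 L/min ÷ 60 = 1.1333 L/s.
R = (PIP − Pplat)/V̇ = (33.8 − 23.0) / 1.1333 = 10.8/1.1333 = 9.53 cmH2O·s/L.
C = Vt/(Pplat − PEEP) = 375.0 / (23.0 − 10) = 375.0/13.0 = 28.846 mL/cmH2O.
τ = R × C = 9.53 × 0.02885 L/cmH2O = 0.2749 s.
Fraction remaining = e^(−Te/τ) = e^(−0.28/0.2749) = 0.3611; trapped volume = 375.0 × 0.3611 = 135.41 mL.
Additional alveolar pressure from trapping ≈ V_trapped / C = 135.41 / 28.846 = 4.694 cmH2O.

4.7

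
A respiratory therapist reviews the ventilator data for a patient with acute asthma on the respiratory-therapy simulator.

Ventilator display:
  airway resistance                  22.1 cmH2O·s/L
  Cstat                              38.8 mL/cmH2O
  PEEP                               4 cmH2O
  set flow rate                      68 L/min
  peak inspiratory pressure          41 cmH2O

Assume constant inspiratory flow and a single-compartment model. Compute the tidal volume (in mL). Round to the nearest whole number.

Flow: 68 L/min ÷ 60 = 1.1333 L/s.
Equation of motion (constant flow): PIP = Vt/C + R·V̇ + PEEP.
Vt/C = PIP − R·V̇ − PEEP = 41 − 25.046 − 4 = 11.954 cmH2O.
Vt = C × 11.954 = 38.8 × 11.954 = 463.82 mL.

464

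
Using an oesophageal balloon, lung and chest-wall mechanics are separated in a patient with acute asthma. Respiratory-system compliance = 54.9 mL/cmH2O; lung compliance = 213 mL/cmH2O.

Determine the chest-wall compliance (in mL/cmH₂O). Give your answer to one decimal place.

74.0

1/Ccw = 1/Crs − 1/CL.
1/Ccw = 1/54.9 − 1/213 = 0.01352.
Ccw = 73.964 mL/cmH2O.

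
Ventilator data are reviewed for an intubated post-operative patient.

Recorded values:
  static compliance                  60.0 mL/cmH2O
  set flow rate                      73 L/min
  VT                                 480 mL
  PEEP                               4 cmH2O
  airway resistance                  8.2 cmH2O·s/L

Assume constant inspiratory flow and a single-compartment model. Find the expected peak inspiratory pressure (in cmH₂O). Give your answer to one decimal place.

Flow: 73 L/min ÷ 60 = 1.2167 L/s.
Equation of motion (constant flow): PIP = Vt/C + R·V̇ + PEEP.
PIP = 480/60.0 + 8.2×1.2167 + 4 = 8.0 + 9.977 + 4 = 21.977 cmH2O.

22.0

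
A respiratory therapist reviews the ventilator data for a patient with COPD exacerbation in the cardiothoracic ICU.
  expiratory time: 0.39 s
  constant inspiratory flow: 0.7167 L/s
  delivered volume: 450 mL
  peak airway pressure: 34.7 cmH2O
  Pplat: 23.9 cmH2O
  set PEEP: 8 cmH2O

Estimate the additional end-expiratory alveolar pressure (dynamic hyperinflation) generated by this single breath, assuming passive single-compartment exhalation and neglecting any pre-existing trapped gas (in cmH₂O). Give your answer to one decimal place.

6.4

R = (PIP − Pplat)/V̇ = (34.7 − 23.9) / 0.7167 = 10.8/0.7167 = 15.069 cmH2O·s/L.
C = Vt/(Pplat − PEEP) = 450.0 / (23.9 − 8) = 450.0/15.9 = 28.302 mL/cmH2O.
τ = R × C = 15.069 × 0.0283 L/cmH2O = 0.4265 s.
Fraction remaining = e^(−Te/τ) = e^(−0.39/0.4265) = 0.4007; trapped volume = 450.0 × 0.4007 = 180.32 mL.
Additional alveolar pressure from trapping ≈ V_trapped / C = 180.32 / 28.302 = 6.371 cmH2O.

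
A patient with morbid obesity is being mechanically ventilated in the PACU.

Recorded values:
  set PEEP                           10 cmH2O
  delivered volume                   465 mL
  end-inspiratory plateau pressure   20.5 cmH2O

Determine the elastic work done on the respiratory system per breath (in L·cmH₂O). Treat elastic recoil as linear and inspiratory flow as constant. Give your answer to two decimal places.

Elastic work ≈ ½ × (Pplat − PEEP) × Vt = 0.5 × (20.5 − 10) × 0.465 L = 0.5 × 10.5 × 0.465 = 2.441 L·cmH2O.

2.44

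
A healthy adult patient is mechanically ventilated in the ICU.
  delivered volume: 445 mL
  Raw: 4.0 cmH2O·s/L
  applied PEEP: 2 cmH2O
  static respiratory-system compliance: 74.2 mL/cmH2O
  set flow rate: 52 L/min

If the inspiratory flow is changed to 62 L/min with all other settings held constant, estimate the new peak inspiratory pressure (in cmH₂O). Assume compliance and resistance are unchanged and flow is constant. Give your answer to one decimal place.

12.1

Flow: 52 L/min ÷ 60 = 0.8667 L/s.
New flow: 62 L/min ÷ 60 = 1.0333 L/s.
PIP = Vt/C + R·V̇ + PEEP (constant-flow equation of motion).
Only the resistive term changes: ΔPIP = R × ΔV̇ = 4.0 × (1.0333 − 0.8667) = 4.0 × 0.1666 = 0.6664 cmH2O.
Original PIP = 445/74.2 + 4.0×0.8667 + 2 = 11.464 cmH2O; new PIP = 11.464 + (0.6664) = 12.13 cmH2O.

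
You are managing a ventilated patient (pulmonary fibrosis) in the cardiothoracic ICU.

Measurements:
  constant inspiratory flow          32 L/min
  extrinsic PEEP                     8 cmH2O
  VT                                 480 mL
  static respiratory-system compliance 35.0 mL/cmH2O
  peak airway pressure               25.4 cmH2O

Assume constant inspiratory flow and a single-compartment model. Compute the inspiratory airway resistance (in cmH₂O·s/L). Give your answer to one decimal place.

6.9

Flow: 32 L/min ÷ 60 = 0.5333 L/s.
Equation of motion (constant flow): PIP = Vt/C + R·V̇ + PEEP.
R·V̇ = PIP − Vt/C − PEEP = 25.4 − 480/35.0 − 8 = 25.4 − 13.714 − 8 = 3.686 cmH2O.
R = 3.686 / 0.5333 = 6.912 cmH2O·s/L.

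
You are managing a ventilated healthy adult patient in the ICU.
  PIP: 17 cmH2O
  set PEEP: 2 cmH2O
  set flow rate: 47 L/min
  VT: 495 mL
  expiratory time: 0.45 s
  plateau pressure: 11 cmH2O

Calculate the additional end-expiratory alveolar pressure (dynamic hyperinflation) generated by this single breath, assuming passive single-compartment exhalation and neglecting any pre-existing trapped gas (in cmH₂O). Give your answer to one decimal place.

Flow: 47 L/min ÷ 60 = 0.7833 L/s.
R = (PIP − Pplat)/V̇ = (17 − 11) / 0.7833 = 6.0/0.7833 = 7.66 cmH2O·s/L.
C = Vt/(Pplat − PEEP) = 495.0 / (11 − 2) = 495.0/9.0 = 55.0 mL/cmH2O.
τ = R × C = 7.66 × 0.055 L/cmH2O = 0.4213 s.
Fraction remaining = e^(−Te/τ) = e^(−0.45/0.4213) = 0.3437; trapped volume = 495.0 × 0.3437 = 170.13 mL.
Additional alveolar pressure from trapping ≈ V_trapped / C = 170.13 / 55.0 = 3.093 cmH2O.

3.1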